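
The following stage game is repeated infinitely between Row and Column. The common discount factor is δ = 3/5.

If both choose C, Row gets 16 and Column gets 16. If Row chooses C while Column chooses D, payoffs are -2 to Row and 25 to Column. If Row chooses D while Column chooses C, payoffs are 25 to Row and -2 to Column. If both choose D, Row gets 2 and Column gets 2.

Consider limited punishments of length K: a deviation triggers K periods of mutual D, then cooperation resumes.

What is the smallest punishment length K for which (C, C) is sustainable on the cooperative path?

IC: δ(1−δ^K)/(1−δ) ≥ (25−16)/(16−2) = 9/14.
With δ = 3/5: need 1 − δ^K ≥ 9/14·(1−3/5)/(3/5), i.e. δ^K ≤ 0.5714.
Since (3/5)^1 = 0.6000 and (3/5)^2 = 0.3600, the smallest such K is 2.

2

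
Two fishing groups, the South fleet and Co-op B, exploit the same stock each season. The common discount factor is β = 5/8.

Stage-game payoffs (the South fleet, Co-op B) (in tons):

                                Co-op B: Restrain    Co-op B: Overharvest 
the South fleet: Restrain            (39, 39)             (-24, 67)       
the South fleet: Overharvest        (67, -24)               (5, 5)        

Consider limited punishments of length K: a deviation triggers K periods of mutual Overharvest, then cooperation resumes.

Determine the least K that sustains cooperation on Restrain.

2

IC: β(1−β^K)/(1−β) ≥ (67−39)/(39−5) = 14/17.
With β = 5/8: need 1 − β^K ≥ 14/17·(1−5/8)/(5/8), i.e. β^K ≤ 0.5059.
Since (5/8)^1 = 0.6250 and (5/8)^2 = 0.3906, the smallest such K is 2.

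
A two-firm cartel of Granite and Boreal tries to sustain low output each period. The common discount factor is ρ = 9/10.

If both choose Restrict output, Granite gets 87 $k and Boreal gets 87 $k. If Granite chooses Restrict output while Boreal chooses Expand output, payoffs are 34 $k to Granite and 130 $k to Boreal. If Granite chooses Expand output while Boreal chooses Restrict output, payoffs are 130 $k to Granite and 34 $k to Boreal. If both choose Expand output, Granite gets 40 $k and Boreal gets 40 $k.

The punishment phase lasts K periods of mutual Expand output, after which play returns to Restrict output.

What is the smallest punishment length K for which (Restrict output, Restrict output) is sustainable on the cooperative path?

2

IC: ρ(1−ρ^K)/(1−ρ) ≥ (130−87)/(87−40) = 43/47.
With ρ = 9/10: need 1 − ρ^K ≥ 43/47·(1−9/10)/(9/10), i.e. ρ^K ≤ 0.8983.
Since (9/10)^1 = 0.9000 and (9/10)^2 = 0.8100, the smallest such K is 2.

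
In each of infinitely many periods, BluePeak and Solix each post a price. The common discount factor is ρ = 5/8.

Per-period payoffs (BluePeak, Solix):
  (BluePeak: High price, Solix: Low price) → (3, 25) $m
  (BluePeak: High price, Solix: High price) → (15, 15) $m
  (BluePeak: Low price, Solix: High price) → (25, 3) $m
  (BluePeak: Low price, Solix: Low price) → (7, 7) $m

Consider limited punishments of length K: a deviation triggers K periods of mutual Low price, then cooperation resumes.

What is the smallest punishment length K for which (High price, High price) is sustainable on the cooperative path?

Need Σ_{k=1}^{K} ρ^k ≥ (25−15)/(15−7) = 1.2500 at ρ = 5/8.
At K = 2 the sum is 1.0156 < 1.2500; at K = 3 it is 1.2598 ≥ 1.2500.
So the minimum punishment length is K = 3.

3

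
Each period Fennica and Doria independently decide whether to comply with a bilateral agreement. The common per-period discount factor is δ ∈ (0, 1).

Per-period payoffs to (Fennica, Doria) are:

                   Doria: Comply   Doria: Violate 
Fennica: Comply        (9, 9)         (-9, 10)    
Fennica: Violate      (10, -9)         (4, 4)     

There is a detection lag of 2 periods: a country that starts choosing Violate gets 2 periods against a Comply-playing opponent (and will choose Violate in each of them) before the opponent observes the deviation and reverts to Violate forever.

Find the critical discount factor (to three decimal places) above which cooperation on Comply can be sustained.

0.408

A deviator earns 10 for 2 periods, then 4 forever; cooperating earns 9 forever. Multiplying the IC by (1−δ):
9 ≥ 10(1−δ^2) + 4δ^2, so 6·δ^2 ≥ 1 and δ^2 ≥ 1/6.
δ ≥ (1/6)^(1/2) ≈ 0.408.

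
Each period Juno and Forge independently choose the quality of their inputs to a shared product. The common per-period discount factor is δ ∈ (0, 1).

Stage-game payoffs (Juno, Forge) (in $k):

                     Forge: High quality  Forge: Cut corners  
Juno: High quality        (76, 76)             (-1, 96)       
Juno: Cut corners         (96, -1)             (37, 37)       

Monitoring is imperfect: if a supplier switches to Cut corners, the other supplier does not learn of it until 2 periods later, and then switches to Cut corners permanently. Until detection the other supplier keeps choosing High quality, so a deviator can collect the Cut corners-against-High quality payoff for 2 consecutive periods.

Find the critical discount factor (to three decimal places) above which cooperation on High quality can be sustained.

0.582

Deviating for the 2 undetected periods gains 96−76 = 20 per period over cooperation, then loses 76−37 = 39 per period forever once punishment starts.
Gain: 20(1 + δ + … + δ^1); loss: 39·δ^2/(1−δ).
No profitable deviation ⇔ 20(1−δ^2) ≤ 39·δ^2, i.e. δ^2 ≥ 20/(20+39) = 20/59.
Hence δ ≥ (20/59)^(1/2) ≈ 0.582.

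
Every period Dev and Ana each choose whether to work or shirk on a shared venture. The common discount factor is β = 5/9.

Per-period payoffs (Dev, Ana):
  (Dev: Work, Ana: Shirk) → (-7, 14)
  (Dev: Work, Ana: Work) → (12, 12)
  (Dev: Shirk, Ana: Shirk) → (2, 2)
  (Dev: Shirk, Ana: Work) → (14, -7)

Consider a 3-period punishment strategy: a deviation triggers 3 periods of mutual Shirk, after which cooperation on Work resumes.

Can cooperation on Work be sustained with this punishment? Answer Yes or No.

IC: β+…+β^3 ≥ (14−12)/(12−2) = 1/5.
At β = 5/9: partial sum = 1.0357 ≥ 0.2000. Cooperation sustainable.

Yes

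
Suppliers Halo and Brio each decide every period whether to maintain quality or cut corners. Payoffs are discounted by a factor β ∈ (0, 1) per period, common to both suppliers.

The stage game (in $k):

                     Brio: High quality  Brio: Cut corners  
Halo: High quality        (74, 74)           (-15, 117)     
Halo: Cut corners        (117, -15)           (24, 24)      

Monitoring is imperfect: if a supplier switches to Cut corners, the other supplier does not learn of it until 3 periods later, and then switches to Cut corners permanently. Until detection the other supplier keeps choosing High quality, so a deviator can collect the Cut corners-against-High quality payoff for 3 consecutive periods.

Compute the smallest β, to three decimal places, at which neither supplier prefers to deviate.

Deviating for the 3 undetected periods gains 117−74 = 43 per period over cooperation, then loses 74−24 = 50 per period forever once punishment starts.
Gain: 43(1 + β + … + β^2); loss: 50·β^3/(1−β).
No profitable deviation ⇔ 43(1−β^3) ≤ 50·β^3, i.e. β^3 ≥ 43/(43+50) = 43/93.
Hence β ≥ (43/93)^(1/3) ≈ 0.773.

0.773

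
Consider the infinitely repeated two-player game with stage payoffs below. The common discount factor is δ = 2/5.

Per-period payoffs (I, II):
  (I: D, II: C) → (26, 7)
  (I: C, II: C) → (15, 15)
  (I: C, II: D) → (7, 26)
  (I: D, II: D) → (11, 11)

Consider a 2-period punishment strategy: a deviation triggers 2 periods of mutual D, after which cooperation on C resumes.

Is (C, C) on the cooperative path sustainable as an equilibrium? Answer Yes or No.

No

A one-shot deviation gives 26 now, then 11 for 2 periods, then back to 15.
Gain from deviating: (26−15) today; loss: (15−11) in each of the next 2 periods.
No-deviation condition: (15−11)(δ+…+δ^2) ≥ 26−15, i.e. δ+…+δ^2 ≥ 11/4.
At δ = 2/5: δ+…+δ^2 = 0.5600 < 2.7500.
So cooperation is not sustainable.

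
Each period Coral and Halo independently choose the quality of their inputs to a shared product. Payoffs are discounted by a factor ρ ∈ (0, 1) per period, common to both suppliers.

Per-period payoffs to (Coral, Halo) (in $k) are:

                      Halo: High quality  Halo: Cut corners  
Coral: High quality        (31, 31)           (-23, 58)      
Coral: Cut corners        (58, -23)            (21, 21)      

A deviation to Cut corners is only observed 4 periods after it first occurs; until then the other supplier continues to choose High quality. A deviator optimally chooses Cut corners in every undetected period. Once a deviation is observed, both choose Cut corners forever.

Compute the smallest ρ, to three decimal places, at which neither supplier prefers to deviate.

0.924

A deviator earns 58 for 4 periods, then 21 forever; cooperating earns 31 forever. Multiplying the IC by (1−ρ):
31 ≥ 58(1−ρ^4) + 21ρ^4, so 37·ρ^4 ≥ 27 and ρ^4 ≥ 27/37.
ρ ≥ (27/37)^(1/4) ≈ 0.924.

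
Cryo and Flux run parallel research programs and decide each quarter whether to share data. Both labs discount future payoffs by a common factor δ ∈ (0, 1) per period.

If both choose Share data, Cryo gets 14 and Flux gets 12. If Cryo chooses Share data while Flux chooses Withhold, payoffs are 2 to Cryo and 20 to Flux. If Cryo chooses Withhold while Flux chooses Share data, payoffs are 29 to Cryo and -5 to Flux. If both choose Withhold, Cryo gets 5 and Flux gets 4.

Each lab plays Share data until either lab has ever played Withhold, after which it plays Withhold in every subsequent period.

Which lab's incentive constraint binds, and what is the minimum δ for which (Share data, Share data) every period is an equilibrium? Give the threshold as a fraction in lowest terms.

For Cryo: deviation gain 29−14 = 15, per-period punishment loss 14−5 = 9. IC gives δ ≥ 15/24 = 5/8.
For Flux: gain 8, loss 8 per period, so δ ≥ 8/16 = 1/2.
The tighter constraint is Cryo's, so cooperation needs δ ≥ 5/8.

Cryo; δ ≥ 5/8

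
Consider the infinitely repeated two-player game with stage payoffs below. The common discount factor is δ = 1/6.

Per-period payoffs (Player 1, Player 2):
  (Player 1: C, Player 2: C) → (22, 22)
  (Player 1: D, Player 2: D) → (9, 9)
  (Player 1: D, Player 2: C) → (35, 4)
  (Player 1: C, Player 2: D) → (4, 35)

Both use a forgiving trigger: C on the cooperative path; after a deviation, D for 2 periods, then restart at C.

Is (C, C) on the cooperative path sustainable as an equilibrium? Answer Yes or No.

No

A one-shot deviation gives 35 now, then 9 for 2 periods, then back to 22.
Gain from deviating: (35−22) today; loss: (22−9) in each of the next 2 periods.
No-deviation condition: (22−9)(δ+…+δ^2) ≥ 35−22, i.e. δ+…+δ^2 ≥ 1.
At δ = 1/6: δ+…+δ^2 = 0.1944 < 1.0000.
So cooperation is not sustainable.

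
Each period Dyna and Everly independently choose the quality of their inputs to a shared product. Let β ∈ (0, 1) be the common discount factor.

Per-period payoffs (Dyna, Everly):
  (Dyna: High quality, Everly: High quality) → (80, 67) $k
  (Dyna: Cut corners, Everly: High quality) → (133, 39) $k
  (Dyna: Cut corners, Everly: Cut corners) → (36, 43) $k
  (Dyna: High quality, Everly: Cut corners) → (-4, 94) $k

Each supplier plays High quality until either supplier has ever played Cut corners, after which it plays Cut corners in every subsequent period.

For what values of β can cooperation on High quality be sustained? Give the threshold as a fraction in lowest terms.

Dyna: cooperation gives 80 each period; deviation gives 133 once then 36 forever.
  80/(1−β) ≥ 133 + 36β/(1−β) ⇒ β ≥ 53/97.
Everly: cooperation gives 67 each period; deviation gives 94 once then 43 forever.
  β ≥ 27/51 = 9/17.
Both must hold, so the binding constraint is Dyna's: β ≥ 53/97.

53/97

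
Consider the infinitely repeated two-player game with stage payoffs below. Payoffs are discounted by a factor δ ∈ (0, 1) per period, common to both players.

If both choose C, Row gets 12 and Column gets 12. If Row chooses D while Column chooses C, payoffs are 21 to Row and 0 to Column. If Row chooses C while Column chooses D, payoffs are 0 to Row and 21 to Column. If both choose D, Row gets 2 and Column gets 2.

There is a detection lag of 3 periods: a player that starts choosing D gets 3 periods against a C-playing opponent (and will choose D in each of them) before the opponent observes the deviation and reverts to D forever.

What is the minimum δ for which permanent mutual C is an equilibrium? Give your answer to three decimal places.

Deviating for the 3 undetected periods gains 21−12 = 9 per period over cooperation, then loses 12−2 = 10 per period forever once punishment starts.
Gain: 9(1 + δ + … + δ^2); loss: 10·δ^3/(1−δ).
No profitable deviation ⇔ 9(1−δ^3) ≤ 10·δ^3, i.e. δ^3 ≥ 9/(9+10) = 9/19.
Hence δ ≥ (9/19)^(1/3) ≈ 0.780.

0.780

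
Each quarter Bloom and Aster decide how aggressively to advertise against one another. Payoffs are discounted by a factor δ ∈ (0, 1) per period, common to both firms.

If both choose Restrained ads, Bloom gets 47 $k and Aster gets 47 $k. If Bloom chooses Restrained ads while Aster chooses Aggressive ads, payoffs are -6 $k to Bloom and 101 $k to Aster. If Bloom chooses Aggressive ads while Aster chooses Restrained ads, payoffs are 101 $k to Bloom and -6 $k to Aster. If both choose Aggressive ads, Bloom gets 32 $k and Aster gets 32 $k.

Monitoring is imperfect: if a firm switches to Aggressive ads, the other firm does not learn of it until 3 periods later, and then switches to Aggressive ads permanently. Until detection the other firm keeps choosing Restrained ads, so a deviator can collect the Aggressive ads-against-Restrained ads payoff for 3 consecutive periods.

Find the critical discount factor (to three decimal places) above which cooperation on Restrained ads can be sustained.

Deviating for the 3 undetected periods gains 101−47 = 54 per period over cooperation, then loses 47−32 = 15 per period forever once punishment starts.
Gain: 54(1 + δ + … + δ^2); loss: 15·δ^3/(1−δ).
No profitable deviation ⇔ 54(1−δ^3) ≤ 15·δ^3, i.e. δ^3 ≥ 54/(54+15) = 18/23.
Hence δ ≥ (18/23)^(1/3) ≈ 0.922.

0.922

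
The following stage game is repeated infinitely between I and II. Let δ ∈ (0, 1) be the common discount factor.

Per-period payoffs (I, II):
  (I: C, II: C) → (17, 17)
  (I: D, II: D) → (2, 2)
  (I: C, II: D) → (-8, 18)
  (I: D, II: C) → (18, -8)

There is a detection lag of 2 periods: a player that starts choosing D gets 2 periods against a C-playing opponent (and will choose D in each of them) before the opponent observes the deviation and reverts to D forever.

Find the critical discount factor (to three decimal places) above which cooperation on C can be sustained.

0.250

A deviator earns 18 for 2 periods, then 2 forever; cooperating earns 17 forever. Multiplying the IC by (1−δ):
17 ≥ 18(1−δ^2) + 2δ^2, so 16·δ^2 ≥ 1 and δ^2 ≥ 1/16.
δ ≥ (1/16)^(1/2) ≈ 0.250.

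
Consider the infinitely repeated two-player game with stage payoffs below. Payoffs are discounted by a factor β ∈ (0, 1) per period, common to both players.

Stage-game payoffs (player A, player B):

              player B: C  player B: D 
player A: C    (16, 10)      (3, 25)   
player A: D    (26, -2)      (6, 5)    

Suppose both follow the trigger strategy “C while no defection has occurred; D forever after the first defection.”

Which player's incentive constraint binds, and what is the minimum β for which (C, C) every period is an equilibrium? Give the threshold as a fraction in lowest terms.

player B; β ≥ 3/4

For player A: deviation gain 26−16 = 10, per-period punishment loss 16−6 = 10. IC gives β ≥ 10/20 = 1/2.
For player B: gain 15, loss 5 per period, so β ≥ 15/20 = 3/4.
The tighter constraint is player B's, so cooperation needs β ≥ 3/4.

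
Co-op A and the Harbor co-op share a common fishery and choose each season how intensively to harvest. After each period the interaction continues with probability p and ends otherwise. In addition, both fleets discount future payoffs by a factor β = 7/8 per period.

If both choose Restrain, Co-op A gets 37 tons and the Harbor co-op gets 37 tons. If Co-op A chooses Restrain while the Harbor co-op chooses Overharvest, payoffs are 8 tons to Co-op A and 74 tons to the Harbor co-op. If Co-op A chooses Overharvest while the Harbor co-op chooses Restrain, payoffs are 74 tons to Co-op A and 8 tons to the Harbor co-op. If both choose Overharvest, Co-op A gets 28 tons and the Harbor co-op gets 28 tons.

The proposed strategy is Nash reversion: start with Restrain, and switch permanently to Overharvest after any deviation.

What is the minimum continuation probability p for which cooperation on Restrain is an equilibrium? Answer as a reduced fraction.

With continuation probability p and discount β, the effective per-period discount factor is βp.
Grim-trigger IC: βp ≥ (74−37)/(74−28) = 37/46.
So p ≥ (37/46)/(7/8) = 148/161.

148/161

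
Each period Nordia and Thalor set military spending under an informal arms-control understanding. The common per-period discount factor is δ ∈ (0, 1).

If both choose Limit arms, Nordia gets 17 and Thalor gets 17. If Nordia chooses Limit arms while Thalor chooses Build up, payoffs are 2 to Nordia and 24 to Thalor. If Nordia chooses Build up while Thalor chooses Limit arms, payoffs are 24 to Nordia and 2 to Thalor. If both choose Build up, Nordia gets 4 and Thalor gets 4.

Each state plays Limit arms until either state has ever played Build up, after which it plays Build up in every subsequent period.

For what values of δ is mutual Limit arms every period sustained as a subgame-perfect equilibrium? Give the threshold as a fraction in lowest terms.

Under grim trigger the critical discount factor is (T−C)/(T−P) with T = 24, C = 17, P = 4.
δ* = (24−17)/(24−4) = 7/20.

7/20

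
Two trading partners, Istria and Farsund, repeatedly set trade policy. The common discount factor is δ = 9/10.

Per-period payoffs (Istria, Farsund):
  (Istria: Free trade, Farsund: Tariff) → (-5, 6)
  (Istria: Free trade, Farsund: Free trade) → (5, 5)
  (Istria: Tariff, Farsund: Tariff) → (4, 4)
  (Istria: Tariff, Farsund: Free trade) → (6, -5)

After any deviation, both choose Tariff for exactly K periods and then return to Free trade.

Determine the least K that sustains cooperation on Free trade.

IC: δ(1−δ^K)/(1−δ) ≥ (6−5)/(5−4) = 1.
With δ = 9/10: need 1 − δ^K ≥ 1·(1−9/10)/(9/10), i.e. δ^K ≤ 0.8889.
Since (9/10)^1 = 0.9000 and (9/10)^2 = 0.8100, the smallest such K is 2.

2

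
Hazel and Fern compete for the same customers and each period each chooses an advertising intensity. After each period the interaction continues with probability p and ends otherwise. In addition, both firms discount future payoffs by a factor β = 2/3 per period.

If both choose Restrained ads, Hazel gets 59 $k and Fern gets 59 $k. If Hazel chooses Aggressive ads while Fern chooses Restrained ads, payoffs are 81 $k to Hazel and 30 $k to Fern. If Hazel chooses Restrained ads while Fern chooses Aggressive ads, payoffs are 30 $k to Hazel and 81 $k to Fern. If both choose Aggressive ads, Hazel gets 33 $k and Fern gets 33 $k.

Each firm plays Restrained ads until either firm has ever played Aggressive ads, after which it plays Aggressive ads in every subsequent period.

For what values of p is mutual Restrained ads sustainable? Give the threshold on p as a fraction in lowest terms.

11/16

With continuation probability p and discount β, the effective per-period discount factor is βp.
Grim-trigger IC: βp ≥ (81−59)/(81−33) = 11/24.
So p ≥ (11/24)/(2/3) = 11/16.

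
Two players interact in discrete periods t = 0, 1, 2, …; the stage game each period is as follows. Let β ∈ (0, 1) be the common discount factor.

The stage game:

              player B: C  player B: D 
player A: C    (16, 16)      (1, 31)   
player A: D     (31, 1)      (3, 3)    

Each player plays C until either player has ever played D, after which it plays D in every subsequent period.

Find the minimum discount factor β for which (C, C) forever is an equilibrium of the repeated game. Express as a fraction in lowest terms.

15/28

16/(1−β) ≥ 31 + 3β/(1−β)
16 ≥ 31 − 28β
β ≥ 15/28.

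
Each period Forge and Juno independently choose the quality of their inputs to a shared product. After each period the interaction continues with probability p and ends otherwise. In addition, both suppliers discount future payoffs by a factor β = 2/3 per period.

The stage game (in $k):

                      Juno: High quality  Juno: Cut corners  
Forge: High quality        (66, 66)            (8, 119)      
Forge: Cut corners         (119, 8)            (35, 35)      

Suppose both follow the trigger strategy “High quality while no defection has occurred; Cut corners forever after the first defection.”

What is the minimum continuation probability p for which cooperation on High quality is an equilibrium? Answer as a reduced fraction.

53/56

Expected continuation weight on next period's payoff is β·p = 2/3·p, which plays the role of the discount factor.
Cooperation requires 2/3·p ≥ (119−66)/(119−35) = 53/84, hence p ≥ 53/56.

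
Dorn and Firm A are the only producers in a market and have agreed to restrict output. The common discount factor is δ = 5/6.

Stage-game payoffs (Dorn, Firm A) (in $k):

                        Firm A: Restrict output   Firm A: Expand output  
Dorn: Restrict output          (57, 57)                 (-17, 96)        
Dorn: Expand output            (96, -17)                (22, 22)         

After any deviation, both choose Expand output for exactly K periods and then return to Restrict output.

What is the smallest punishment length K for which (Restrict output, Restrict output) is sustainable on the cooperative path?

2

Need Σ_{k=1}^{K} δ^k ≥ (96−57)/(57−22) = 1.1143 at δ = 5/6.
At K = 1 the sum is 0.8333 < 1.1143; at K = 2 it is 1.5278 ≥ 1.1143.
So the minimum punishment length is K = 2.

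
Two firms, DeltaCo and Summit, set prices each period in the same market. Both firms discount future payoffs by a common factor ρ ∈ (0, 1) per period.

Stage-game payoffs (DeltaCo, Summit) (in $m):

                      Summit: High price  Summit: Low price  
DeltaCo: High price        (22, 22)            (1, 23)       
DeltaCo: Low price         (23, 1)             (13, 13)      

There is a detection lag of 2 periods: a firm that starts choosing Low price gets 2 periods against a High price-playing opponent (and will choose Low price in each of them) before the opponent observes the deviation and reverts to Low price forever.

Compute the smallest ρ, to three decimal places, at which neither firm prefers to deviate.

Deviating for the 2 undetected periods gains 23−22 = 1 per period over cooperation, then loses 22−13 = 9 per period forever once punishment starts.
Gain: 1(1 + ρ + … + ρ^1); loss: 9·ρ^2/(1−ρ).
No profitable deviation ⇔ 1(1−ρ^2) ≤ 9·ρ^2, i.e. ρ^2 ≥ 1/(1+9) = 1/10.
Hence ρ ≥ (1/10)^(1/2) ≈ 0.316.

0.316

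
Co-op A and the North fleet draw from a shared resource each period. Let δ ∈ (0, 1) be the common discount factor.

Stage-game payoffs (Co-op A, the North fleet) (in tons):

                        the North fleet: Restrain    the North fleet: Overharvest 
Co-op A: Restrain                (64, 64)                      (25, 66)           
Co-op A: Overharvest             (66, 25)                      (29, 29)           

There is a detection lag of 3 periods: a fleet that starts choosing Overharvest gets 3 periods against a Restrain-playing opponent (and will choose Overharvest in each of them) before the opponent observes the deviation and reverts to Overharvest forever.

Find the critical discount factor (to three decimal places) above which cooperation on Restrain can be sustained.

0.378

A deviator earns 66 for 3 periods, then 29 forever; cooperating earns 64 forever. Multiplying the IC by (1−δ):
64 ≥ 66(1−δ^3) + 29δ^3, so 37·δ^3 ≥ 2 and δ^3 ≥ 2/37.
δ ≥ (2/37)^(1/3) ≈ 0.378.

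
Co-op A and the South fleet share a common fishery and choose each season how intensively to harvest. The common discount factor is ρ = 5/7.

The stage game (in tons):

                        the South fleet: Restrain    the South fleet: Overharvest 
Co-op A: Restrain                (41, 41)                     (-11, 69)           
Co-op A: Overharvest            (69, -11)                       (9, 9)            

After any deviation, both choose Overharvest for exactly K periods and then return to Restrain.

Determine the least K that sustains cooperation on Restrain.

2

IC: ρ(1−ρ^K)/(1−ρ) ≥ (69−41)/(41−9) = 7/8.
With ρ = 5/7: need 1 − ρ^K ≥ 7/8·(1−5/7)/(5/7), i.e. ρ^K ≤ 0.6500.
Since (5/7)^1 = 0.7143 and (5/7)^2 = 0.5102, the smallest such K is 2.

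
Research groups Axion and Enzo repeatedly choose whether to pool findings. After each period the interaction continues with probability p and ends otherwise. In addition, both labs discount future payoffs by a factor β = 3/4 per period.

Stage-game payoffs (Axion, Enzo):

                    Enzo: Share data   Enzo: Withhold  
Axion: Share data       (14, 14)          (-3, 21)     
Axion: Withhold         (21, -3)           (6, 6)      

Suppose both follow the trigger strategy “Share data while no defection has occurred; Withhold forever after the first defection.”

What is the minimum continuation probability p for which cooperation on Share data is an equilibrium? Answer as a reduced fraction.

28/45

Expected continuation weight on next period's payoff is β·p = 3/4·p, which plays the role of the discount factor.
Cooperation requires 3/4·p ≥ (21−14)/(21−6) = 7/15, hence p ≥ 28/45.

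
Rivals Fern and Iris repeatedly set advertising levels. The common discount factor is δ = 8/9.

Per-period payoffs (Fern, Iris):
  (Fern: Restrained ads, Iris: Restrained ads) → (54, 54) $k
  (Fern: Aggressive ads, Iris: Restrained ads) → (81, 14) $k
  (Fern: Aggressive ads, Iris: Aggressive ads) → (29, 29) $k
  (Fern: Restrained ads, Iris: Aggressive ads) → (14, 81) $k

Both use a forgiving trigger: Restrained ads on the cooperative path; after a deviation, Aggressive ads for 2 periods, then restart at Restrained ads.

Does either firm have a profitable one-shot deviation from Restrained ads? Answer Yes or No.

No

Comparing payoff streams over the 3 periods until play realigns: cooperate → 54(1+δ+…+δ^2); deviate → 81 + 29(δ+…+δ^2).
Cooperation is sustained iff (54−29)(δ+…+δ^2) ≥ 81−54.
δ+…+δ^2 = 8/9·(1−(8/9)^2)/(1−8/9) = 1.6790, and (81−54)/(54−29) = 1.0800.
1.6790 ≥ 1.0800, so cooperation is sustainable.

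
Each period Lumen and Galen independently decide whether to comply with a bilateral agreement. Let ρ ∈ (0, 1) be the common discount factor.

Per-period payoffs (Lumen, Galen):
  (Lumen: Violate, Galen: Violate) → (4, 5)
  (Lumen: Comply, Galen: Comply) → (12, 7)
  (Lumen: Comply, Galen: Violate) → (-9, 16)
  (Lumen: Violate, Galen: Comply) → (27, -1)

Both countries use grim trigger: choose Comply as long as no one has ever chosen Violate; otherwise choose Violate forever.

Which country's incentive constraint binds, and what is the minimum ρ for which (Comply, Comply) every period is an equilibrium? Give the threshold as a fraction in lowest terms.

Galen; ρ ≥ 9/11

Lumen: cooperation gives 12 each period; deviation gives 27 once then 4 forever.
  12/(1−ρ) ≥ 27 + 4ρ/(1−ρ) ⇒ ρ ≥ 15/23.
Galen: cooperation gives 7 each period; deviation gives 16 once then 5 forever.
  ρ ≥ 9/11.
Both must hold, so the binding constraint is Galen's: ρ ≥ 9/11.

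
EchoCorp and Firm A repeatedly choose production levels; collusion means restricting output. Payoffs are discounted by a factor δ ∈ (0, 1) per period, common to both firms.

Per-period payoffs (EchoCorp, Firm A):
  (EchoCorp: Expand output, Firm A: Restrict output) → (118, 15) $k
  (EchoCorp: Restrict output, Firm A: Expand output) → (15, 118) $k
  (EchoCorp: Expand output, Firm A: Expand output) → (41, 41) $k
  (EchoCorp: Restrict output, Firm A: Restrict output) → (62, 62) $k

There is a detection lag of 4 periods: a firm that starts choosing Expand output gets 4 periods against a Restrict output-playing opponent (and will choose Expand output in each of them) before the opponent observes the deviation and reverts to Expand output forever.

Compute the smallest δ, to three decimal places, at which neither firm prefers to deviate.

0.923

Deviating for the 4 undetected periods gains 118−62 = 56 per period over cooperation, then loses 62−41 = 21 per period forever once punishment starts.
Gain: 56(1 + δ + … + δ^3); loss: 21·δ^4/(1−δ).
No profitable deviation ⇔ 56(1−δ^4) ≤ 21·δ^4, i.e. δ^4 ≥ 56/(56+21) = 8/11.
Hence δ ≥ (8/11)^(1/4) ≈ 0.923.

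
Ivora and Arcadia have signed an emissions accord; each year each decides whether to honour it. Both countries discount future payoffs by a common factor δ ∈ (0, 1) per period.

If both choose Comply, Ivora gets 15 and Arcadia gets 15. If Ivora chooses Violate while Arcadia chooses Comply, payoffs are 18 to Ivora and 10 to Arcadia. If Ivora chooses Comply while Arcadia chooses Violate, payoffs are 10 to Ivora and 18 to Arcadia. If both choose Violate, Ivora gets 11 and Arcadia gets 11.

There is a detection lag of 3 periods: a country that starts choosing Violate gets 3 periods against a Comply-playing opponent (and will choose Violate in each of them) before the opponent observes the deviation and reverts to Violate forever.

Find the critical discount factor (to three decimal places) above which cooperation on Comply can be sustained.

The best deviation is to choose Violate for all 3 undetected periods, earning 18 each, then 11 forever once detected.
Deviation value: 18(1−δ^3)/(1−δ) + 11δ^3/(1−δ); cooperation value: 15/(1−δ).
IC: 15 ≥ 18(1−δ^3) + 11δ^3 = 18 − 7δ^3.
So δ^3 ≥ 3/7, giving δ ≥ (3/7)^(1/3) ≈ 0.754.

0.754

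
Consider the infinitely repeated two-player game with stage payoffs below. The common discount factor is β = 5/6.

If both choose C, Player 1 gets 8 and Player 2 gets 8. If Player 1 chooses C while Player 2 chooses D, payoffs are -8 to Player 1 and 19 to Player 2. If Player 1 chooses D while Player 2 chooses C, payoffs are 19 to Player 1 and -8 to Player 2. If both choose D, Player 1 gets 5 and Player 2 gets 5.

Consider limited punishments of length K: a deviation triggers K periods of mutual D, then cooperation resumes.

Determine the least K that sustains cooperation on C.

8

Need Σ_{k=1}^{K} β^k ≥ (19−8)/(8−5) = 3.6667 at β = 5/6.
At K = 7 the sum is 3.6046 < 3.6667; at K = 8 it is 3.8372 ≥ 3.6667.
So the minimum punishment length is K = 8.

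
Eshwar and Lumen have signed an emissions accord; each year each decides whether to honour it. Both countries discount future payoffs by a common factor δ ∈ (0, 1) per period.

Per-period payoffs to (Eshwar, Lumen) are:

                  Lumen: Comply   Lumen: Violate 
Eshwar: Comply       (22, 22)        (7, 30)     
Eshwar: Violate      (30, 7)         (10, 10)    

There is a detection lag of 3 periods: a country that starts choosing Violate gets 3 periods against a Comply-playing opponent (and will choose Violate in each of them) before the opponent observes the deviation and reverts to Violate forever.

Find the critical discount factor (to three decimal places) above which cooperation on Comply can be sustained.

The best deviation is to choose Violate for all 3 undetected periods, earning 30 each, then 10 forever once detected.
Deviation value: 30(1−δ^3)/(1−δ) + 10δ^3/(1−δ); cooperation value: 22/(1−δ).
IC: 22 ≥ 30(1−δ^3) + 10δ^3 = 30 − 20δ^3.
So δ^3 ≥ 8/20 = 2/5, giving δ ≥ (2/5)^(1/3) ≈ 0.737.

0.737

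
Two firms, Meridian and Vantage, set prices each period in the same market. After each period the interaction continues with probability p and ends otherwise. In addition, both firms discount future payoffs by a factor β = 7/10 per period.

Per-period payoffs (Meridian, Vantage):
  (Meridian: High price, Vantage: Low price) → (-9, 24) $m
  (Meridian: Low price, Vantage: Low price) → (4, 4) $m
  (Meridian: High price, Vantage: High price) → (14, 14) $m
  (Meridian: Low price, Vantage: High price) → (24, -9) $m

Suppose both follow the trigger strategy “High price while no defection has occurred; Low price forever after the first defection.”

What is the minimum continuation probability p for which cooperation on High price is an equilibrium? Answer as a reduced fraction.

Expected continuation weight on next period's payoff is β·p = 7/10·p, which plays the role of the discount factor.
Cooperation requires 7/10·p ≥ (24−14)/(24−4) = 1/2, hence p ≥ 5/7.

5/7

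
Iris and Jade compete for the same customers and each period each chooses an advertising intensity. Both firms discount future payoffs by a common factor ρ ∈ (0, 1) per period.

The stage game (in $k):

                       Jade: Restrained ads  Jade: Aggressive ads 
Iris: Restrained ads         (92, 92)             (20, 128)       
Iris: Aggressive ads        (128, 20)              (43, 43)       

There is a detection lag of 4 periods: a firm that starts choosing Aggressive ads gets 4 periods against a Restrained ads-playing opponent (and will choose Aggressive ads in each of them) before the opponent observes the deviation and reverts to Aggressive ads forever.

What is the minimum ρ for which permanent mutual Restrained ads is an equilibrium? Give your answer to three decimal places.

The best deviation is to choose Aggressive ads for all 4 undetected periods, earning 128 each, then 43 forever once detected.
Deviation value: 128(1−ρ^4)/(1−ρ) + 43ρ^4/(1−ρ); cooperation value: 92/(1−ρ).
IC: 92 ≥ 128(1−ρ^4) + 43ρ^4 = 128 − 85ρ^4.
So ρ^4 ≥ 36/85, giving ρ ≥ (36/85)^(1/4) ≈ 0.807.

0.807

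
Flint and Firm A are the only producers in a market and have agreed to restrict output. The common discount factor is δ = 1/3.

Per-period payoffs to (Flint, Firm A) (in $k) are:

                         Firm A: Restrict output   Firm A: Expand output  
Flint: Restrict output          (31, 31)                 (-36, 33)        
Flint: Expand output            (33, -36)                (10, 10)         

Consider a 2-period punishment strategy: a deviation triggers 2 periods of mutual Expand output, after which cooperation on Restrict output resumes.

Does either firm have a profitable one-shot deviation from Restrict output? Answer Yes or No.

A one-shot deviation gives 33 now, then 10 for 2 periods, then back to 31.
Gain from deviating: (33−31) today; loss: (31−10) in each of the next 2 periods.
No-deviation condition: (31−10)(δ+…+δ^2) ≥ 33−31, i.e. δ+…+δ^2 ≥ 2/21.
At δ = 1/3: δ+…+δ^2 = 0.4444 ≥ 0.0952.
So cooperation is sustainable.

No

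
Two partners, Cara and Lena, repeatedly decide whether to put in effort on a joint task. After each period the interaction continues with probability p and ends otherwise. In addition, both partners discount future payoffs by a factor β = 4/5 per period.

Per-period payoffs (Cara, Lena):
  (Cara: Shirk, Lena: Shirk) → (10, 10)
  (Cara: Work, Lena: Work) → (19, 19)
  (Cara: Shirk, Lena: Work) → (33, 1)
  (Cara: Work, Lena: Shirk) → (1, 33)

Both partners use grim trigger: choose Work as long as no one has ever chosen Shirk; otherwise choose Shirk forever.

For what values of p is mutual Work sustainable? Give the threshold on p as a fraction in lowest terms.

35/46

Expected continuation weight on next period's payoff is β·p = 4/5·p, which plays the role of the discount factor.
Cooperation requires 4/5·p ≥ (33−19)/(33−10) = 14/23, hence p ≥ 35/46.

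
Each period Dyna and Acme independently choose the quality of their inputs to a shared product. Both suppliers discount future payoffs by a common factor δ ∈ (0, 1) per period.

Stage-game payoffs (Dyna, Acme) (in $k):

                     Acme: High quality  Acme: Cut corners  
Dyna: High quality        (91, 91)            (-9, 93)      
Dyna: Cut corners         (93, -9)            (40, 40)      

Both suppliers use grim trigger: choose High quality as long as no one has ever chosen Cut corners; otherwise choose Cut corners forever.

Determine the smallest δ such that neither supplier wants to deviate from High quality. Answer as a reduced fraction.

Under grim trigger the critical discount factor is (T−C)/(T−P) with T = 93, C = 91, P = 40.
δ* = (93−91)/(93−40) = 2/53.

2/53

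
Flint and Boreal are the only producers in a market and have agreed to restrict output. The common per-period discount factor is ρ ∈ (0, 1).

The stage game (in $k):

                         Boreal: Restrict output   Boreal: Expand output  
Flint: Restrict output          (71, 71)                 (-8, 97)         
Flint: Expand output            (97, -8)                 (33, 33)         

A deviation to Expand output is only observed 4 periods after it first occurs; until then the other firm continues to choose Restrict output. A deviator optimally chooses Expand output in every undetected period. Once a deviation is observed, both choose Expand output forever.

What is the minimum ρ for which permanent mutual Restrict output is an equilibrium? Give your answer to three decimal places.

A deviator earns 97 for 4 periods, then 33 forever; cooperating earns 71 forever. Multiplying the IC by (1−ρ):
71 ≥ 97(1−ρ^4) + 33ρ^4, so 64·ρ^4 ≥ 26 and ρ^4 ≥ 13/32.
ρ ≥ (13/32)^(1/4) ≈ 0.798.

0.798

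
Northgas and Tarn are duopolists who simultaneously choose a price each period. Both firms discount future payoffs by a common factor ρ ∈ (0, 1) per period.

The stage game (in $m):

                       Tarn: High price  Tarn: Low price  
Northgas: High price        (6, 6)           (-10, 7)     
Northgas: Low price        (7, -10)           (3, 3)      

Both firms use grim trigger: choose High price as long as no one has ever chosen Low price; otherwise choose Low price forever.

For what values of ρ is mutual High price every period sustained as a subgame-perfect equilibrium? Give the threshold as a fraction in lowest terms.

6/(1−ρ) ≥ 7 + 3ρ/(1−ρ)
6 ≥ 7 − 4ρ
ρ ≥ 1/4.

1/4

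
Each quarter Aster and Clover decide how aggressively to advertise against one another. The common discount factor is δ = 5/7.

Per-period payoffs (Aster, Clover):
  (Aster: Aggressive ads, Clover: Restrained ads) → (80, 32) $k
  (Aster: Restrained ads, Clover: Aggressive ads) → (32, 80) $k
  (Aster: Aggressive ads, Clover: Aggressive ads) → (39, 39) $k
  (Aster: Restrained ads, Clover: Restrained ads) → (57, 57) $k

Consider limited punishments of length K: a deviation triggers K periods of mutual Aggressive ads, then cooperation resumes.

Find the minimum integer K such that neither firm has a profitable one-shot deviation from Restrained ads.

IC: δ(1−δ^K)/(1−δ) ≥ (80−57)/(57−39) = 23/18.
With δ = 5/7: need 1 − δ^K ≥ 23/18·(1−5/7)/(5/7), i.e. δ^K ≤ 0.4889.
Since (5/7)^2 = 0.5102 and (5/7)^3 = 0.3644, the smallest such K is 3.

3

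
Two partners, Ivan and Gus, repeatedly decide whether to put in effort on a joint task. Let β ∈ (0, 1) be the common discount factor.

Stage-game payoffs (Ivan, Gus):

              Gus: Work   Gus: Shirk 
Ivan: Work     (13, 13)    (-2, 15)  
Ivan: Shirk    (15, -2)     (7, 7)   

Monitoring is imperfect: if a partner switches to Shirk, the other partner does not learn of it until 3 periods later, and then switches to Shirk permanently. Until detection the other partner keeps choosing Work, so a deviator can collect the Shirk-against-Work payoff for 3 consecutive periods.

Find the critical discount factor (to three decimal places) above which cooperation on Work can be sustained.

The best deviation is to choose Shirk for all 3 undetected periods, earning 15 each, then 7 forever once detected.
Deviation value: 15(1−β^3)/(1−β) + 7β^3/(1−β); cooperation value: 13/(1−β).
IC: 13 ≥ 15(1−β^3) + 7β^3 = 15 − 8β^3.
So β^3 ≥ 2/8 = 1/4, giving β ≥ (1/4)^(1/3) ≈ 0.630.

0.630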